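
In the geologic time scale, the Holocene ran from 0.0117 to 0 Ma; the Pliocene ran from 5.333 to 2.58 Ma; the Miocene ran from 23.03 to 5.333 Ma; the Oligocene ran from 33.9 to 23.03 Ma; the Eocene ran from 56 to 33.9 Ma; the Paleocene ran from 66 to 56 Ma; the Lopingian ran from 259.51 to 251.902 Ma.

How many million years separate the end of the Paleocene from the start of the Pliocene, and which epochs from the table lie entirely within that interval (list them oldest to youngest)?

50.667 million years; Eocene, Oligocene, Miocene

End of Paleocene = 56 Ma; start of Pliocene = 5.333 Ma.
Gap = 56 − 5.333 = 50.667 Myr.
Epochs wholly inside 56–5.333 Ma: Eocene (56–33.9), Oligocene (33.9–23.03), Miocene (23.03–5.333).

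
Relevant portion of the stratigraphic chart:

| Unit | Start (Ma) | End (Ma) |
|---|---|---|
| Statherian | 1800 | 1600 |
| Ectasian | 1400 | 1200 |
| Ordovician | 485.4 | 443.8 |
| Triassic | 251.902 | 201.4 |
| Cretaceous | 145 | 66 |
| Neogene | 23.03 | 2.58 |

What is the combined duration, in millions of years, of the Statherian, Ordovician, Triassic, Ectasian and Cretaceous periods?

Each duration: Statherian = 200; Ordovician = 41.6; Triassic = 50.502; Ectasian = 200; Cretaceous = 79.
Sum: 200 + 41.6 + 50.502 + 200 + 79 = 571.102 Myr.

571.102 million years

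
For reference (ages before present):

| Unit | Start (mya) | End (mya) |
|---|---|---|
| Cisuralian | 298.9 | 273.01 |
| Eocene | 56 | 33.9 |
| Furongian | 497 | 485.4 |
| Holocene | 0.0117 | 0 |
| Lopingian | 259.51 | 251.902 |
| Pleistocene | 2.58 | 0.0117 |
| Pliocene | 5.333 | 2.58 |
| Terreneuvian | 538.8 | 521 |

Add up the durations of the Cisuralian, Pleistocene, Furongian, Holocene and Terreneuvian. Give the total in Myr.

57.87 million years

Duration is start − end for each: (298.9 − 273.01) + (2.58 − 0.0117) + (497 − 485.4) + (0.0117 − 0) + (538.8 − 521).
That is 25.89 + 2.5683 + 11.6 + 0.0117 + 17.8, which totals 57.87 million years.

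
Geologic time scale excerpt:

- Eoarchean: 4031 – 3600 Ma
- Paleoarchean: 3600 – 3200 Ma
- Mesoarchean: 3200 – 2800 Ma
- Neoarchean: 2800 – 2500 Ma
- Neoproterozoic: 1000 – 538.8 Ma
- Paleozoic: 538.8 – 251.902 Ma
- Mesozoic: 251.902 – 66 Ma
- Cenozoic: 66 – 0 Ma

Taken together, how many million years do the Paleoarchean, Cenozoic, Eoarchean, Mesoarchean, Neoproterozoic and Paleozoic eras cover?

Duration is start − end for each: (3600 − 3200) + (66 − 0) + (4031 − 3600) + (3200 − 2800) + (1000 − 538.8) + (538.8 − 251.902).
That is 400 + 66 + 431 + 400 + 461.2 + 286.898, which totals 2045.098 million years.

2045.098 million years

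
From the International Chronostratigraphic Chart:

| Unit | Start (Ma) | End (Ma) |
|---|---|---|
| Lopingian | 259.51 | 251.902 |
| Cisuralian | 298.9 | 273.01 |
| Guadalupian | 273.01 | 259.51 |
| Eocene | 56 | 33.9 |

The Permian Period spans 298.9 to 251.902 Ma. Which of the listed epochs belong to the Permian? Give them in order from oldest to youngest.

Cisuralian, Guadalupian, Lopingian

Epochs with both bounds inside 298.9–251.902 Ma: Cisuralian (298.9–273.01), Guadalupian (273.01–259.51), Lopingian (259.51–251.902).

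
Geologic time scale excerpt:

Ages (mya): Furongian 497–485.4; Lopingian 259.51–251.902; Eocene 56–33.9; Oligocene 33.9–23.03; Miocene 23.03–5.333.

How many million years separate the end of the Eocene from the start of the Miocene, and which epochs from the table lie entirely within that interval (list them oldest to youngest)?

10.87 million years; Oligocene

End of Eocene = 33.9 Ma; start of Miocene = 23.03 Ma.
Gap = 33.9 − 23.03 = 10.87 Myr.
Epochs wholly inside 33.9–23.03 Ma: Oligocene (33.9–23.03).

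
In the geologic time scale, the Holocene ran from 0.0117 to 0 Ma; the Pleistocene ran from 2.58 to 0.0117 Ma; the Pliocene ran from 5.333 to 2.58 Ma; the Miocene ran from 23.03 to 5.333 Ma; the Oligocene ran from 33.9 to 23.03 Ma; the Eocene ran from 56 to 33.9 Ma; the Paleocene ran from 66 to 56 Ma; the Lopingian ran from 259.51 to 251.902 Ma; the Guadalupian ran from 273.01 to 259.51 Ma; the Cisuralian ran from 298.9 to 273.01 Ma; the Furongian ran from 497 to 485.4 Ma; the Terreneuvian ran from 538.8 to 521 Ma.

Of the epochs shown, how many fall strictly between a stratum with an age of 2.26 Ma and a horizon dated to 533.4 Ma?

9

533.4 Ma sits inside the Terreneuvian (538.8–521) and 2.26 Ma inside the Pleistocene (2.58–0.0117); neither of those is wholly between the two dates.
The listed epochs lying completely between them are Furongian, Cisuralian, Guadalupian, Lopingian, Paleocene, Eocene, Oligocene, Miocene, Pliocene — 9 in all.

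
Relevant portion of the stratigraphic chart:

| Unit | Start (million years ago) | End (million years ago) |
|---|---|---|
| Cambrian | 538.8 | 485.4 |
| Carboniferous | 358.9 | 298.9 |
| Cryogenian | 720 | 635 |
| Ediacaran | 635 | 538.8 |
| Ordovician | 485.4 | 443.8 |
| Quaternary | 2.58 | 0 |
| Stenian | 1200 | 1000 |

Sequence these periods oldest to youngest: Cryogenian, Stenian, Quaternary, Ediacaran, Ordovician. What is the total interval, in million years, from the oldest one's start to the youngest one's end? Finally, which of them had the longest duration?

Stenian, Cryogenian, Ediacaran, Ordovician, Quaternary; total span 1200 Myr; longest is Stenian

From the excerpt: Cryogenian 720–635; Stenian 1200–1000; Quaternary 2.58–0; Ediacaran 635–538.8; Ordovician 485.4–443.8 (Ma).
Larger Ma is earlier, so the oldest is Stenian and the youngest is Quaternary; oldest to youngest: Stenian, Cryogenian, Ediacaran, Ordovician, Quaternary.
Oldest start 1200 minus youngest end 0 gives 1200 Myr overall.
Individual lengths (start − end): Ordovician 41.6; Cryogenian 85; Quaternary 2.58; Ediacaran 96.2; Stenian 200. The largest is Stenian at 200 Myr.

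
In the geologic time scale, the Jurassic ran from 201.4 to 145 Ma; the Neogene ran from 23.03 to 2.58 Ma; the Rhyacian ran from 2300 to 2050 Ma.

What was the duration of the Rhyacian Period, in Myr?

2300 − 2050 = 250 million years.

250 million years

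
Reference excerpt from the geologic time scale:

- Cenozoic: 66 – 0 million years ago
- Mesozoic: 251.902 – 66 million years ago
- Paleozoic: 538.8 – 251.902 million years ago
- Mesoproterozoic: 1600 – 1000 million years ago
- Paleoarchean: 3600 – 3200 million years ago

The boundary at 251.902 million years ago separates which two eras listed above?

Paleozoic and Mesozoic

The Paleozoic ends at 251.902 million years ago and the Mesozoic begins at 251.902 million years ago, so they share that boundary.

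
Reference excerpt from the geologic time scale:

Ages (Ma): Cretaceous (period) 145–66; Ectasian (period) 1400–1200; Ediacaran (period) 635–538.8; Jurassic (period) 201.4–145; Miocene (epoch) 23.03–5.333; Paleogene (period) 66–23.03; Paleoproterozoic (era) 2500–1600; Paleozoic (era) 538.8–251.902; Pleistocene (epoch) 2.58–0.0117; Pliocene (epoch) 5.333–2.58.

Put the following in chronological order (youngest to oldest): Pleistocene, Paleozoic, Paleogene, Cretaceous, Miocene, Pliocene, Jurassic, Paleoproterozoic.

Pleistocene, Pliocene, Miocene, Paleogene, Cretaceous, Jurassic, Paleozoic, Paleoproterozoic

Read off each span (Ma): Pleistocene 2.58–0.0117; Paleozoic 538.8–251.902; Paleogene 66–23.03; Cretaceous 145–66; Miocene 23.03–5.333; Pliocene 5.333–2.58; Jurassic 201.4–145; Paleoproterozoic 2500–1600.
Larger Ma is older, so oldest→youngest is Paleoproterozoic, Paleozoic, Jurassic, Cretaceous, Paleogene, Miocene, Pliocene, Pleistocene; reverse it for youngest→oldest.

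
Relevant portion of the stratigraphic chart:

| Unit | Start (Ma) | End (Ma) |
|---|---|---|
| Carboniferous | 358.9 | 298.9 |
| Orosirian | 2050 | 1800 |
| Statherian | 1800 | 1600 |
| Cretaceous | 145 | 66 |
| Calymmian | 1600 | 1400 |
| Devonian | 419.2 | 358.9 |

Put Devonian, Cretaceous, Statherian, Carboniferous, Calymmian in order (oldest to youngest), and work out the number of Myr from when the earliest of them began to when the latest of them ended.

From the excerpt: Devonian 419.2–358.9; Cretaceous 145–66; Statherian 1800–1600; Carboniferous 358.9–298.9; Calymmian 1600–1400 (Ma).
Larger Ma is earlier, so the oldest is Statherian and the youngest is Cretaceous; oldest to youngest: Statherian, Calymmian, Devonian, Carboniferous, Cretaceous.
Oldest start 1800 minus youngest end 66 gives 1734 Myr overall.

Statherian → Calymmian → Devonian → Carboniferous → Cretaceous; total span 1734 Myr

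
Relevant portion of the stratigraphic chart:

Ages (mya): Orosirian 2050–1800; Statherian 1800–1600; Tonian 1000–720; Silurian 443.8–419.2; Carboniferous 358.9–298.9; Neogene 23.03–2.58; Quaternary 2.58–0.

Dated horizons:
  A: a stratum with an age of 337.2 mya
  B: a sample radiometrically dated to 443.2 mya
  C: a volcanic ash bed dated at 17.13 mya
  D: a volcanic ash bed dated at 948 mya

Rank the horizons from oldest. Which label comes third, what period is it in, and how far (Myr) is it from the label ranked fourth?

A, in the Carboniferous; 320.07 million years to C

Larger Ma means older, so oldest first: D 948 > B 443.2 > A 337.2 > C 17.13.
Counting 3 along gives A (337.2 Ma); the excerpt puts that inside the Carboniferous, 358.9–298.9 Ma.
Next in line is C (17.13 Ma), and 337.2 − 17.13 = 320.07 Myr.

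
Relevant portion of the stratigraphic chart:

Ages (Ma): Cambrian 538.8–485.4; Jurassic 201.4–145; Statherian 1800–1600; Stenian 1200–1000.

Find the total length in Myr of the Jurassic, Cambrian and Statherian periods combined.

Duration is start − end for each: (201.4 − 145) + (538.8 − 485.4) + (1800 − 1600).
That is 56.4 + 53.4 + 200, which totals 309.8 million years.

309.8 million years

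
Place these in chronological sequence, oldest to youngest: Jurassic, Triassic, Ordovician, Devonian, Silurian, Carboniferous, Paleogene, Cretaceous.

Group by era (each group listed oldest first) — Paleozoic: Ordovician, Silurian, Devonian, Carboniferous; Mesozoic: Triassic, Jurassic, Cretaceous; Cenozoic: Paleogene. The eras run Paleozoic → Mesozoic → Cenozoic. Concatenating the groups in that era order gives oldest to youngest directly.

Ordovician, Silurian, Devonian, Carboniferous, Triassic, Jurassic, Cretaceous, Paleogene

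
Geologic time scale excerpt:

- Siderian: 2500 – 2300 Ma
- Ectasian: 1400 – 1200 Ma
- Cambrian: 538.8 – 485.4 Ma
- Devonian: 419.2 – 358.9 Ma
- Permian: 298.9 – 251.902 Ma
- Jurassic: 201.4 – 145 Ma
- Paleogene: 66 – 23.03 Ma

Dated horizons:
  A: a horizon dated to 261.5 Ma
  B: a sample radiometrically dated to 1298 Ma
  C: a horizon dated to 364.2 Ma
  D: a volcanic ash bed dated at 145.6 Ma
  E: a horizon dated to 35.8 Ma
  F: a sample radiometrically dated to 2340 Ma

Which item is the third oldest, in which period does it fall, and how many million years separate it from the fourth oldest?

C, in the Devonian; 102.7 million years to A

Larger Ma means older, so oldest first: F 2340 > B 1298 > C 364.2 > A 261.5 > D 145.6 > E 35.8.
Counting 3 along gives C (364.2 Ma); the excerpt puts that inside the Devonian, 419.2–358.9 Ma.
Next in line is A (261.5 Ma), and 364.2 − 261.5 = 102.7 Myr.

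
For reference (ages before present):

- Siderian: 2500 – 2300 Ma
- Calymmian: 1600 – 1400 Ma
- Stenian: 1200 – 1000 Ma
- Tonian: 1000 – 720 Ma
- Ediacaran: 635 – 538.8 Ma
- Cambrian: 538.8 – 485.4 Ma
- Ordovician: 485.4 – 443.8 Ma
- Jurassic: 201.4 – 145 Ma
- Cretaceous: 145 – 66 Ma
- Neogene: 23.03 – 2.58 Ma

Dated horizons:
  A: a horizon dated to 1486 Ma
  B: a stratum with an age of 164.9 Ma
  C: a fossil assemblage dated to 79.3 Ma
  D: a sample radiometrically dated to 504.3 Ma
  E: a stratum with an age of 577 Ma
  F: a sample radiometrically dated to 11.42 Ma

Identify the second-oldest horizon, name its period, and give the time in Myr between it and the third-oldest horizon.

E, in the Ediacaran; 72.7 million years to D

Larger Ma means older, so oldest first: A 1486 > E 577 > D 504.3 > B 164.9 > C 79.3 > F 11.42.
Counting 2 along gives E (577 Ma); the excerpt puts that inside the Ediacaran, 635–538.8 Ma.
Next in line is D (504.3 Ma), and 577 − 504.3 = 72.7 Myr.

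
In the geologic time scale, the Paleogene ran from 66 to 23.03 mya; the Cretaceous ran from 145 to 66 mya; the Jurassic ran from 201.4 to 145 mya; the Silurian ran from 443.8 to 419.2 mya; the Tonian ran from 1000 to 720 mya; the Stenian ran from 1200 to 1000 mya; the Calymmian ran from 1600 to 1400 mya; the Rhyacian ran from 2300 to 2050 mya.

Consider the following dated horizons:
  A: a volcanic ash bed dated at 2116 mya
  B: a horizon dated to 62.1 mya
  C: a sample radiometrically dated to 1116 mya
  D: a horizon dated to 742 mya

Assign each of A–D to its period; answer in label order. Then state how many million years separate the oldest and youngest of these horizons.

A — Rhyacian; B — Paleogene; C — Stenian; D — Tonian; span 2053.9 million years

Match each age against the start–end ranges in the excerpt: A = 2116 Ma → Rhyacian (2300–2050); B = 62.1 Ma → Paleogene (66–23.03); C = 1116 Ma → Stenian (1200–1000); D = 742 Ma → Tonian (1000–720).
The largest age is 2116 Ma and the smallest is 62.1 Ma; their difference is 2053.9 Myr.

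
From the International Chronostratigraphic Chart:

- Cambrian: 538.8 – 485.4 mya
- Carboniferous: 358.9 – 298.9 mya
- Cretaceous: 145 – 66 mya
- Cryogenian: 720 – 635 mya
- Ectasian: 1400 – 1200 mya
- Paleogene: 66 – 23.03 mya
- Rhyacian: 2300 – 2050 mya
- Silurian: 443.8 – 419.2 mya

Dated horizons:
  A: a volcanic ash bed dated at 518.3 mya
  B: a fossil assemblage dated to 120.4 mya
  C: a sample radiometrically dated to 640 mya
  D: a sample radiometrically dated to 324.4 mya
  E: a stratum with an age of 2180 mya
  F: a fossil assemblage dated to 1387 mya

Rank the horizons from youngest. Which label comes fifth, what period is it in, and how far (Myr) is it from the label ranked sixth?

Smaller Ma means younger, so youngest first: B 120.4 < D 324.4 < A 518.3 < C 640 < F 1387 < E 2180.
Counting 5 along gives F (1387 Ma); the excerpt puts that inside the Ectasian, 1400–1200 Ma.
Next in line is E (2180 Ma), and 2180 − 1387 = 793 Myr.

F, in the Ectasian; 793 million years to E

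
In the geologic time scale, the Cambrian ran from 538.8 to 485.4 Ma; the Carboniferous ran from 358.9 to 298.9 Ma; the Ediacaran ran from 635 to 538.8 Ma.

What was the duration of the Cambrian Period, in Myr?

53.4 million years

538.8 − 485.4 = 53.4 million years.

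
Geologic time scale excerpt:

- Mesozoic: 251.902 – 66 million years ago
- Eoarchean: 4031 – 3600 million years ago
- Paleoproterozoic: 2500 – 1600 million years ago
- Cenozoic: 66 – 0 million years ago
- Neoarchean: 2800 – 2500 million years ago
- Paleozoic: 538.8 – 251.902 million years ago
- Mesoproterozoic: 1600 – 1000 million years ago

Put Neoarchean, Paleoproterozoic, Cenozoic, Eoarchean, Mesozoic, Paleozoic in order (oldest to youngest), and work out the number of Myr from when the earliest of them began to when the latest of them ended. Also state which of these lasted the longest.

Eoarchean → Neoarchean → Paleoproterozoic → Paleozoic → Mesozoic → Cenozoic; total span 4031 Myr; longest is Paleoproterozoic

Start ages (Ma): Eoarchean 4031, Neoarchean 2800, Paleoproterozoic 2500, Paleozoic 538.8, Mesozoic 251.902, Cenozoic 66.
Ordered oldest to youngest: Eoarchean, Neoarchean, Paleoproterozoic, Paleozoic, Mesozoic, Cenozoic.
Span = 4031 − 0 = 4031 Myr.
Durations: Paleoproterozoic 900, Cenozoic 66, Neoarchean 300, Eoarchean 431, Mesozoic 185.902, Paleozoic 286.898 → longest is Paleoproterozoic (900 Myr).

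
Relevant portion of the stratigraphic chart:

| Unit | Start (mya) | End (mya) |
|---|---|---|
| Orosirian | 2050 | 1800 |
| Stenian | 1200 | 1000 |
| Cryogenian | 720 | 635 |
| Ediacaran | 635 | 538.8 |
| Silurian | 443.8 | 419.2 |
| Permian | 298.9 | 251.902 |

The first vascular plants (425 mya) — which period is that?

425 Ma lies between 443.8 and 419.2 Ma, so it falls in the Silurian.

Silurian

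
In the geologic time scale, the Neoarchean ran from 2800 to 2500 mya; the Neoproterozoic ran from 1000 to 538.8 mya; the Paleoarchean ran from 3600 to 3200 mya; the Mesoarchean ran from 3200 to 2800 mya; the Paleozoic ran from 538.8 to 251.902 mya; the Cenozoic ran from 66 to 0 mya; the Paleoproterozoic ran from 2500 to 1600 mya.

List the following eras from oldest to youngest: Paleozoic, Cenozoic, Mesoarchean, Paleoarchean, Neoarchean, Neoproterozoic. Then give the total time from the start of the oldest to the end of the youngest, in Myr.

Start ages (Ma): Paleoarchean 3600, Mesoarchean 3200, Neoarchean 2800, Neoproterozoic 1000, Paleozoic 538.8, Cenozoic 66.
Ordered oldest to youngest: Paleoarchean, Mesoarchean, Neoarchean, Neoproterozoic, Paleozoic, Cenozoic.
Span = 3600 − 0 = 3600 Myr.

Paleoarchean → Mesoarchean → Neoarchean → Neoproterozoic → Paleozoic → Cenozoic; total span 3600 Myr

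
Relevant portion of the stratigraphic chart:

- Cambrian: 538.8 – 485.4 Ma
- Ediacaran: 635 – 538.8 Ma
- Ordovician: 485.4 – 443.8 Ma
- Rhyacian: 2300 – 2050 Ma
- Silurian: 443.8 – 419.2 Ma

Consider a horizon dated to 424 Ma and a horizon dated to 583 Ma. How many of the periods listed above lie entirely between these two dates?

2

The older date is 583 Ma and the younger is 424 Ma.
Periods with start < 583 and end > 424 Ma: Cambrian (538.8–485.4), Ordovician (485.4–443.8).
That is 2 complete periods.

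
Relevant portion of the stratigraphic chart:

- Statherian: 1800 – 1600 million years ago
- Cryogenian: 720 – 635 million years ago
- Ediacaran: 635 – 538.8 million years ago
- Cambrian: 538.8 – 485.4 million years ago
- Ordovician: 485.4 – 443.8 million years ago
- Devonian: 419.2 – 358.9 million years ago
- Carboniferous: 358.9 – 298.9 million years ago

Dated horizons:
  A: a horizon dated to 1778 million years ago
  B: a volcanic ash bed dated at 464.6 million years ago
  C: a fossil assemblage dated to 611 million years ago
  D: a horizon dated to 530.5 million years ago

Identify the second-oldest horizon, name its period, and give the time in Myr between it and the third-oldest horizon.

Sorted oldest-first by Ma: A (1778), C (611), D (530.5), B (464.6).
The second oldest is C at 611 Ma, which lies in 635–538.8 Ma: the Ediacaran.
The third oldest is D at 530.5 Ma; separation = |611 − 530.5| = 80.5 Myr.

C, in the Ediacaran; 80.5 million years to D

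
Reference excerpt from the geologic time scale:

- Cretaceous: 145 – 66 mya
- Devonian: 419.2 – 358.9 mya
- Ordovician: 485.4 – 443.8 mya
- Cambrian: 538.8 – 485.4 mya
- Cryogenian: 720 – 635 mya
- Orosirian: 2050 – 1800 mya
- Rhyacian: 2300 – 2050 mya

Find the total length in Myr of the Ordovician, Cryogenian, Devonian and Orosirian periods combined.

436.9 million years

Duration is start − end for each: (485.4 − 443.8) + (720 − 635) + (419.2 − 358.9) + (2050 − 1800).
That is 41.6 + 85 + 60.3 + 250, which totals 436.9 million years.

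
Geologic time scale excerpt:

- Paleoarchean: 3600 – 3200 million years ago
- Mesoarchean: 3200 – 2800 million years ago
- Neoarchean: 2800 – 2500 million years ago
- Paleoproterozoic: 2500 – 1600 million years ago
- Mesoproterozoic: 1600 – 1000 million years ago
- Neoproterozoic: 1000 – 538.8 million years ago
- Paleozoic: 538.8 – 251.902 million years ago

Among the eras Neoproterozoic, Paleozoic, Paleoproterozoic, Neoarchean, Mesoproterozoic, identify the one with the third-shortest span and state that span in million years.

Neoproterozoic, 461.2 million years

Durations: Neoproterozoic 461.2; Paleozoic 286.898; Paleoproterozoic 900; Neoarchean 300; Mesoproterozoic 600 Myr.
Sorted shortest-first: Paleozoic (286.898), Neoarchean (300), Neoproterozoic (461.2), Mesoproterozoic (600), Paleoproterozoic (900).
The third shortest is Neoproterozoic at 461.2 Myr.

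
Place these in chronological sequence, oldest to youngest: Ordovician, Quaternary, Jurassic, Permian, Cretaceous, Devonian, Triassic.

Ordovician, Devonian, Permian, Triassic, Jurassic, Cretaceous, Quaternary

Group by era (each group listed oldest first) — Paleozoic: Ordovician, Devonian, Permian; Mesozoic: Triassic, Jurassic, Cretaceous; Cenozoic: Quaternary. The eras run Paleozoic → Mesozoic → Cenozoic. Concatenating the groups in that era order gives oldest to youngest directly.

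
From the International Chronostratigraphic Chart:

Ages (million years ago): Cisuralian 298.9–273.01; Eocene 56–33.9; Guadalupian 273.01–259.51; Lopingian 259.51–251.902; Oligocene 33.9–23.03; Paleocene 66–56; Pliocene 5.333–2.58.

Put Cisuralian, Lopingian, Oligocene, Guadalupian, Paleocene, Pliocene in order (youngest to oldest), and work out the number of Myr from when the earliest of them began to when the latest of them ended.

Pliocene, Oligocene, Paleocene, Lopingian, Guadalupian, Cisuralian; total span 296.32 Myr

Start ages (Ma): Cisuralian 298.9, Guadalupian 273.01, Lopingian 259.51, Paleocene 66, Oligocene 33.9, Pliocene 5.333.
Ordered youngest to oldest: Pliocene, Oligocene, Paleocene, Lopingian, Guadalupian, Cisuralian.
Span = 298.9 − 2.58 = 296.32 Myr.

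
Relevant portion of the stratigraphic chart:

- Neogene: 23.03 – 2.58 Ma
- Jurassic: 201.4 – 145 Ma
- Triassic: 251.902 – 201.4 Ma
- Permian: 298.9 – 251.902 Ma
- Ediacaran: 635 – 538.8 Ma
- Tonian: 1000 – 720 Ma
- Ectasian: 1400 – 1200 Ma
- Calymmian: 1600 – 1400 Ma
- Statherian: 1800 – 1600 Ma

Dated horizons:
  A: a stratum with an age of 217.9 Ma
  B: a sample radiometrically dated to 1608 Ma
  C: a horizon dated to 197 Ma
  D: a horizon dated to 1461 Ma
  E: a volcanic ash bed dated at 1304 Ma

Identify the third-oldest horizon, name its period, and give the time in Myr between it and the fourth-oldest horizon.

E, in the Ectasian; 1086.1 million years to A

Sorted oldest-first by Ma: B (1608), D (1461), E (1304), A (217.9), C (197).
The third oldest is E at 1304 Ma, which lies in 1400–1200 Ma: the Ectasian.
The fourth oldest is A at 217.9 Ma; separation = |1304 − 217.9| = 1086.1 Myr.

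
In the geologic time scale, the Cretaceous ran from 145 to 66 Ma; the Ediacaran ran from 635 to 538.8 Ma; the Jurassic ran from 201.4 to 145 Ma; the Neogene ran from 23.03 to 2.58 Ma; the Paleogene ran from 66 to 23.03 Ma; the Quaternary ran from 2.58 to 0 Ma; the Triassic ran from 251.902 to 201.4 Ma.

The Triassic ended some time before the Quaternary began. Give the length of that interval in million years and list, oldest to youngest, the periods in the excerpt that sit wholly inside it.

198.82 million years; Jurassic, Cretaceous, Paleogene, Neogene

End of Triassic = 201.4 Ma; start of Quaternary = 2.58 Ma.
Gap = 201.4 − 2.58 = 198.82 Myr.
Periods wholly inside 201.4–2.58 Ma: Jurassic (201.4–145), Cretaceous (145–66), Paleogene (66–23.03), Neogene (23.03–2.58).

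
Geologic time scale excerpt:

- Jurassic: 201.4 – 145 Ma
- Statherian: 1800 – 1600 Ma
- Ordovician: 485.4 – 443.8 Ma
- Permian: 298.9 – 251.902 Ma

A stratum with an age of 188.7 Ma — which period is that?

Jurassic

188.7 Ma lies between 201.4 and 145 Ma, so it falls in the Jurassic.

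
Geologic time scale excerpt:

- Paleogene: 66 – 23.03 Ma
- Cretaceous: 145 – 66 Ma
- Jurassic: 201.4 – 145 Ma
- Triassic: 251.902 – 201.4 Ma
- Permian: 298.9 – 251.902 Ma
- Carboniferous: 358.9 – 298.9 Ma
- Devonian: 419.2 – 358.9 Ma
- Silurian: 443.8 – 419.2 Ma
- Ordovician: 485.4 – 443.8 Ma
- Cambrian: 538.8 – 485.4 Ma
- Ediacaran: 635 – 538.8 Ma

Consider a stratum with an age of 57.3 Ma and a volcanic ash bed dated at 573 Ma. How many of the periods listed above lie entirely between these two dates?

573 Ma sits inside the Ediacaran (635–538.8) and 57.3 Ma inside the Paleogene (66–23.03); neither of those is wholly between the two dates.
The listed periods lying completely between them are Cambrian, Ordovician, Silurian, Devonian, Carboniferous, Permian, Triassic, Jurassic, Cretaceous — 9 in all.

9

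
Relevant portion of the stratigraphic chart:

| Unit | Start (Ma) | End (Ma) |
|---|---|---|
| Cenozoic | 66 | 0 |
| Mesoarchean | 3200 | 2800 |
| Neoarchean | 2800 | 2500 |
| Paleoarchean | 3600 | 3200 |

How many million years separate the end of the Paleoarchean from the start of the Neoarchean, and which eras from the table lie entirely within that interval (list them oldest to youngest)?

400 million years; Mesoarchean

The Paleoarchean closes at 3200 Ma and the Neoarchean opens at 2800 Ma, so the interval is 3200 − 2800 = 400 Myr.
An era fits inside if it starts at or after 3200 Ma and ends at or before 2800 Ma; oldest first that gives Mesoarchean.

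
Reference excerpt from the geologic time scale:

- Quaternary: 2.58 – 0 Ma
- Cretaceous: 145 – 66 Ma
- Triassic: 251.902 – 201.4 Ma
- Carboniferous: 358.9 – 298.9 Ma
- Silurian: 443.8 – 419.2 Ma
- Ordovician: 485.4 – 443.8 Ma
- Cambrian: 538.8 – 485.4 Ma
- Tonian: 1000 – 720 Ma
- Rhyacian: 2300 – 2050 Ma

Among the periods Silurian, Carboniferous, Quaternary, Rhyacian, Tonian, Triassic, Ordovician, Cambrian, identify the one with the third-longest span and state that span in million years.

Carboniferous, 60 million years

Start − end for each: Silurian 443.8 − 419.2 = 24.6; Carboniferous 358.9 − 298.9 = 60; Quaternary 2.58 − 0 = 2.58; Rhyacian 2300 − 2050 = 250; Tonian 1000 − 720 = 280; Triassic 251.902 − 201.4 = 50.502; Ordovician 485.4 − 443.8 = 41.6; Cambrian 538.8 − 485.4 = 53.4.
Ranking these from longest: Tonian > Rhyacian > Carboniferous > Cambrian > Triassic > Ordovician > Silurian > Quaternary.
Position 3 in that ranking is Carboniferous, which lasted 60 Myr.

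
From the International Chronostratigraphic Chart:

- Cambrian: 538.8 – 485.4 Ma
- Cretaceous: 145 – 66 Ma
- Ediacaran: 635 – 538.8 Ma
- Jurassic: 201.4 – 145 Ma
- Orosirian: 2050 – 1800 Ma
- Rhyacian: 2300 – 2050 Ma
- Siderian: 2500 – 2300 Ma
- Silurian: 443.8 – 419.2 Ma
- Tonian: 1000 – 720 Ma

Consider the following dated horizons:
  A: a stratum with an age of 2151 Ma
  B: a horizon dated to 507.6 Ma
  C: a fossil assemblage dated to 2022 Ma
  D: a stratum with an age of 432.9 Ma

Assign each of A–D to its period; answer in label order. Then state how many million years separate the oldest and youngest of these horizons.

A — Rhyacian; B — Cambrian; C — Orosirian; D — Silurian; span 1718.1 million years

A: 2151 Ma lies in 2300–2050 Ma, so Rhyacian.
B: 507.6 Ma lies in 538.8–485.4 Ma, so Cambrian.
C: 2022 Ma lies in 2050–1800 Ma, so Orosirian.
D: 432.9 Ma lies in 443.8–419.2 Ma, so Silurian.
Oldest = 2151 Ma, youngest = 432.9 Ma → span 1718.1 Myr.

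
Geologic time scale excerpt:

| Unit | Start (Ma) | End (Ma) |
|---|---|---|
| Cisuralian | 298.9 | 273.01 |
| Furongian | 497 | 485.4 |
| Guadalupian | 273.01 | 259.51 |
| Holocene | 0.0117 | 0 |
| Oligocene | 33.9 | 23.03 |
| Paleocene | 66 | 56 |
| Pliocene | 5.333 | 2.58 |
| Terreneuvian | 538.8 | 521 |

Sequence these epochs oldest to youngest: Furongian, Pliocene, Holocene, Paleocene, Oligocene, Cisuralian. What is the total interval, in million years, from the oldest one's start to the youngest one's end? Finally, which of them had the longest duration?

Start ages (Ma): Furongian 497, Cisuralian 298.9, Paleocene 66, Oligocene 33.9, Pliocene 5.333, Holocene 0.0117.
Ordered oldest to youngest: Furongian, Cisuralian, Paleocene, Oligocene, Pliocene, Holocene.
Span = 497 − 0 = 497 Myr.
Durations: Oligocene 10.87, Holocene 0.0117, Furongian 11.6, Pliocene 2.753, Cisuralian 25.89, Paleocene 10 → longest is Cisuralian (25.89 Myr).

Furongian, Cisuralian, Paleocene, Oligocene, Pliocene, Holocene; total span 497 Myr; longest is Cisuralian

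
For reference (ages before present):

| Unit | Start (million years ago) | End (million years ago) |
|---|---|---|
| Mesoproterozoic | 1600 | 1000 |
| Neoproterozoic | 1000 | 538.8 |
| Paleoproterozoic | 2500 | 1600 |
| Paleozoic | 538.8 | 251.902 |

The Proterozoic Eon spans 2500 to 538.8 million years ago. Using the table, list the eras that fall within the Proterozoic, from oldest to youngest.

Eras with both bounds inside 2500–538.8 Ma: Paleoproterozoic (2500–1600), Mesoproterozoic (1600–1000), Neoproterozoic (1000–538.8).

Paleoproterozoic, Mesoproterozoic, Neoproterozoic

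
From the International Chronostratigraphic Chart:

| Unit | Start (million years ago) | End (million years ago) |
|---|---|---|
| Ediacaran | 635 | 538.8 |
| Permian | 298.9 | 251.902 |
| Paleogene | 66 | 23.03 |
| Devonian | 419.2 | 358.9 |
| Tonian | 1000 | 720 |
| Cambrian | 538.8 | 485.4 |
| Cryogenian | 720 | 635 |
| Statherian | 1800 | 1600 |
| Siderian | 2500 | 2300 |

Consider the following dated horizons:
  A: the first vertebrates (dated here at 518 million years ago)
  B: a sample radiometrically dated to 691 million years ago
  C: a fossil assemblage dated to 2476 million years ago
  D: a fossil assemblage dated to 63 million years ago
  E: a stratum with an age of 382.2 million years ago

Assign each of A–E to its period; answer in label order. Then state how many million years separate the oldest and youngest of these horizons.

A: 518 Ma lies in 538.8–485.4 Ma, so Cambrian.
B: 691 Ma lies in 720–635 Ma, so Cryogenian.
C: 2476 Ma lies in 2500–2300 Ma, so Siderian.
D: 63 Ma lies in 66–23.03 Ma, so Paleogene.
E: 382.2 Ma lies in 419.2–358.9 Ma, so Devonian.
Oldest = 2476 Ma, youngest = 63 Ma → span 2413 Myr.

A — Cambrian; B — Cryogenian; C — Siderian; D — Paleogene; E — Devonian; span 2413 million years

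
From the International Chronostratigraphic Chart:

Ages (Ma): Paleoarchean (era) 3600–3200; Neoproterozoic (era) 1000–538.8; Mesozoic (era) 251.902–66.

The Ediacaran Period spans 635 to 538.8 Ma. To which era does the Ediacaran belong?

The Ediacaran (635–538.8 Ma) lies entirely within 1000–538.8 Ma, the Neoproterozoic Era.

Neoproterozoic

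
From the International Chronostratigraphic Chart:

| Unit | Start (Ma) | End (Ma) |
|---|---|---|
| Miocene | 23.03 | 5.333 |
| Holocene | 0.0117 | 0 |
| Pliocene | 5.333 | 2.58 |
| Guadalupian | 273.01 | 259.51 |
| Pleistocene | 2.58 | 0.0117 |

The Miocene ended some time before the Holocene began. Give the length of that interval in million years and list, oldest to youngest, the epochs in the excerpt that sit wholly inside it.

5.3213 million years; Pliocene, Pleistocene

The Miocene closes at 5.333 Ma and the Holocene opens at 0.0117 Ma, so the interval is 5.333 − 0.0117 = 5.3213 Myr.
An epoch fits inside if it starts at or after 5.333 Ma and ends at or before 0.0117 Ma; oldest first that gives Pliocene, Pleistocene.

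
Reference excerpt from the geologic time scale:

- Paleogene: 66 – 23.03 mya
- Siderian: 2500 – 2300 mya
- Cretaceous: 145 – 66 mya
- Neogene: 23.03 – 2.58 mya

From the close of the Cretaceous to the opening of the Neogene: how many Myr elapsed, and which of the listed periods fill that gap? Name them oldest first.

End of Cretaceous = 66 Ma; start of Neogene = 23.03 Ma.
Gap = 66 − 23.03 = 42.97 Myr.
Periods wholly inside 66–23.03 Ma: Paleogene (66–23.03).

42.97 million years; Paleogene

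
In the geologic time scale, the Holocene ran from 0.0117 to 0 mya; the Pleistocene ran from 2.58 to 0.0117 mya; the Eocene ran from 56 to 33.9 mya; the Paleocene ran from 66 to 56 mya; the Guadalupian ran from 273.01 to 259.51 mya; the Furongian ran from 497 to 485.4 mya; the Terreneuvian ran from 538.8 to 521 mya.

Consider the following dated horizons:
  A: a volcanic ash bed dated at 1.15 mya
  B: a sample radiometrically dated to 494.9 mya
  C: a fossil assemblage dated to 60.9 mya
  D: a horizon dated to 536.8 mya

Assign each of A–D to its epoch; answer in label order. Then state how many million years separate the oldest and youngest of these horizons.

A — Pleistocene; B — Furongian; C — Paleocene; D — Terreneuvian; span 535.65 million years

Match each age against the start–end ranges in the excerpt: A = 1.15 Ma → Pleistocene (2.58–0.0117); B = 494.9 Ma → Furongian (497–485.4); C = 60.9 Ma → Paleocene (66–56); D = 536.8 Ma → Terreneuvian (538.8–521).
The largest age is 536.8 Ma and the smallest is 1.15 Ma; their difference is 535.65 Myr.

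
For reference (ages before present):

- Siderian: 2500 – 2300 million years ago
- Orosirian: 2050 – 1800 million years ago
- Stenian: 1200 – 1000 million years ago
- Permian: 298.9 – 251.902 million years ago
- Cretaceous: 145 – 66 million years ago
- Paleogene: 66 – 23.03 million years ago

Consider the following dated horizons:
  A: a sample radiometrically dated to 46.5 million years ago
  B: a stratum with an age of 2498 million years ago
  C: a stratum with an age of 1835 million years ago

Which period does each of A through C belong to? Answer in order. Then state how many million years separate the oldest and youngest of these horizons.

A: 46.5 Ma lies in 66–23.03 Ma, so Paleogene.
B: 2498 Ma lies in 2500–2300 Ma, so Siderian.
C: 1835 Ma lies in 2050–1800 Ma, so Orosirian.
Oldest = 2498 Ma, youngest = 46.5 Ma → span 2451.5 Myr.

A — Paleogene; B — Siderian; C — Orosirian; span 2451.5 million years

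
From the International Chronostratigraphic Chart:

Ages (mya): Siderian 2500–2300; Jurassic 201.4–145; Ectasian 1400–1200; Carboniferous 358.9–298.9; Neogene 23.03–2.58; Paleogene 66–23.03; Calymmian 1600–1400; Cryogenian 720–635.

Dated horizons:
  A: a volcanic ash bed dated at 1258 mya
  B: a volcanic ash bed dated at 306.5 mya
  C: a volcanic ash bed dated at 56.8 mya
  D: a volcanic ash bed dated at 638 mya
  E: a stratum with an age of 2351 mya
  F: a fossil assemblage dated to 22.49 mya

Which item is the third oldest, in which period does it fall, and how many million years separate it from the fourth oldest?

D, in the Cryogenian; 331.5 million years to B

Larger Ma means older, so oldest first: E 2351 > A 1258 > D 638 > B 306.5 > C 56.8 > F 22.49.
Counting 3 along gives D (638 Ma); the excerpt puts that inside the Cryogenian, 720–635 Ma.
Next in line is B (306.5 Ma), and 638 − 306.5 = 331.5 Myr.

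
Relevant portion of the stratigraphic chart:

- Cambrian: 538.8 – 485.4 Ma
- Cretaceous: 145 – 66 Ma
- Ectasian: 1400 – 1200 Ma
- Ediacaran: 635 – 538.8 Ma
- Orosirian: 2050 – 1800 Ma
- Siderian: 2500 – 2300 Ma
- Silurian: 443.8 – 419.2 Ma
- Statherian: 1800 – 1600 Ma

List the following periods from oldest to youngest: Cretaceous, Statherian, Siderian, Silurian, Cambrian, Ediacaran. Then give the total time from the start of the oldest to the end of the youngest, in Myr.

From the excerpt: Cretaceous 145–66; Statherian 1800–1600; Siderian 2500–2300; Silurian 443.8–419.2; Cambrian 538.8–485.4; Ediacaran 635–538.8 (Ma).
Larger Ma is earlier, so the oldest is Siderian and the youngest is Cretaceous; oldest to youngest: Siderian, Statherian, Ediacaran, Cambrian, Silurian, Cretaceous.
Oldest start 2500 minus youngest end 66 gives 2434 Myr overall.

Siderian, Statherian, Ediacaran, Cambrian, Silurian, Cretaceous; total span 2434 Myr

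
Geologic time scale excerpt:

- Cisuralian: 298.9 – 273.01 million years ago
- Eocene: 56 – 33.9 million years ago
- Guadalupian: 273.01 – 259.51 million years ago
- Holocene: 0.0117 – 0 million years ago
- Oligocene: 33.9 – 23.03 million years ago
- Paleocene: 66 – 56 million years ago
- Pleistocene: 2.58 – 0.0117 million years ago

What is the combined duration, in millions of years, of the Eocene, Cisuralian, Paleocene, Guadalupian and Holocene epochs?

71.5017 million years

Duration is start − end for each: (56 − 33.9) + (298.9 − 273.01) + (66 − 56) + (273.01 − 259.51) + (0.0117 − 0).
That is 22.1 + 25.89 + 10 + 13.5 + 0.0117, which totals 71.5017 million years.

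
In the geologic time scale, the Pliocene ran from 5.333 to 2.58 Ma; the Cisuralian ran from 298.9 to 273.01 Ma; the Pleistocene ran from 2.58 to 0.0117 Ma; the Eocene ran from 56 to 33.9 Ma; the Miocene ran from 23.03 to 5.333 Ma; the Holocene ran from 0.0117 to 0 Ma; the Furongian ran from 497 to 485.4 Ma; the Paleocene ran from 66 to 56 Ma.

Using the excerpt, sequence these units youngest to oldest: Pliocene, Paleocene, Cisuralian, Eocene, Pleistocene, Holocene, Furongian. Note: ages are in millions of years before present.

Holocene, then Pleistocene, then Pliocene, then Eocene, then Paleocene, then Cisuralian, then Furongian

Sorting by start age (ascending Ma, since larger Ma = older): Holocene start 0.0117, Pleistocene start 2.58, Pliocene start 5.333, Eocene start 56, Paleocene start 66, Cisuralian start 298.9, Furongian start 497.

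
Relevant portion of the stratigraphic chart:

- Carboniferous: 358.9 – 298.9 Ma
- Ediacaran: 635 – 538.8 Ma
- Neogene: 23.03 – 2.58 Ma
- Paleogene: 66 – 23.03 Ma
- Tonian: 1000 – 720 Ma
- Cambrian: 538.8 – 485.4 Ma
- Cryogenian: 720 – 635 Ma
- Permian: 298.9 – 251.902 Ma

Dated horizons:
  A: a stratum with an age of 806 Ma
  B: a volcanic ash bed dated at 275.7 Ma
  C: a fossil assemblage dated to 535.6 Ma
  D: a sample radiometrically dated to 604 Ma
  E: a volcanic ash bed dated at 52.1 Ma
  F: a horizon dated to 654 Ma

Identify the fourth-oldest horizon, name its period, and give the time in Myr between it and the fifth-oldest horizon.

C, in the Cambrian; 259.9 million years to B

Sorted oldest-first by Ma: A (806), F (654), D (604), C (535.6), B (275.7), E (52.1).
The fourth oldest is C at 535.6 Ma, which lies in 538.8–485.4 Ma: the Cambrian.
The fifth oldest is B at 275.7 Ma; separation = |535.6 − 275.7| = 259.9 Myr.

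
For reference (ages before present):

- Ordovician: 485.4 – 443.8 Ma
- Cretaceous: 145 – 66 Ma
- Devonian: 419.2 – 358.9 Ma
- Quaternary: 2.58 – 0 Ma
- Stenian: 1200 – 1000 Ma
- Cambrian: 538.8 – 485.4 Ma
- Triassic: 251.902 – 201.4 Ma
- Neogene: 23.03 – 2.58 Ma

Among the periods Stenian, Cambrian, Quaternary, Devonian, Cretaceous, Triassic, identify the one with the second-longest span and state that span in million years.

Cretaceous, 79 million years

Start − end for each: Stenian 1200 − 1000 = 200; Cambrian 538.8 − 485.4 = 53.4; Quaternary 2.58 − 0 = 2.58; Devonian 419.2 − 358.9 = 60.3; Cretaceous 145 − 66 = 79; Triassic 251.902 − 201.4 = 50.502.
Ranking these from longest: Stenian > Cretaceous > Devonian > Cambrian > Triassic > Quaternary.
Position 2 in that ranking is Cretaceous, which lasted 79 Myr.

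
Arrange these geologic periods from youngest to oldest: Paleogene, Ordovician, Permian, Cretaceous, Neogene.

Neogene, Paleogene, Cretaceous, Permian, Ordovician

Era membership (oldest first within each) — Paleozoic: Ordovician, Permian; Mesozoic: Cretaceous; Cenozoic: Paleogene, Neogene. Paleozoic precedes Mesozoic, which precedes Cenozoic. Concatenating the groups in that era order and then reversing gives youngest to oldest.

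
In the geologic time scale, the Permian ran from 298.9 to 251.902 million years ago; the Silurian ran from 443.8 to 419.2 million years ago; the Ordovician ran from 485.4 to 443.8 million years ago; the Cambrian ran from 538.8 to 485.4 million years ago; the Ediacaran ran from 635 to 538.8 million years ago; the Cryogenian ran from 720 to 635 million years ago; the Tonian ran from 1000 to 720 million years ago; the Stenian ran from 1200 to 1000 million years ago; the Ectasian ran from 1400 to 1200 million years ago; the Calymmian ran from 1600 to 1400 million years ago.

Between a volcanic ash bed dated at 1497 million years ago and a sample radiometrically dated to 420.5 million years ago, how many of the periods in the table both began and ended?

1497 Ma sits inside the Calymmian (1600–1400) and 420.5 Ma inside the Silurian (443.8–419.2); neither of those is wholly between the two dates.
The listed periods lying completely between them are Ectasian, Stenian, Tonian, Cryogenian, Ediacaran, Cambrian, Ordovician — 7 in all.

7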